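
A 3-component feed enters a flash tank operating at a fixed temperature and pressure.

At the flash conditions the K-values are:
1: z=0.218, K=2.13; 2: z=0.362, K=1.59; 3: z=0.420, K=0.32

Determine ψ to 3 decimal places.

Let ψ = V/F and solve Σ zᵢ(Kᵢ−1)/(1+ψ(Kᵢ−1)) = 0.
Feasibility: ΣzᵢKᵢ = 1.174, Σzᵢ/Kᵢ = 1.643 — both > 1, two phases present.
Newton iteration, ψ⁰ = 0.5:
  ψ = 0.500: g = -0.1104, g' = -0.635 → ψ = 0.326
  ψ = 0.326: g = -0.0078, g' = -0.558 → ψ = 0.312
Converged at ψ = 0.312.

ψ = 0.312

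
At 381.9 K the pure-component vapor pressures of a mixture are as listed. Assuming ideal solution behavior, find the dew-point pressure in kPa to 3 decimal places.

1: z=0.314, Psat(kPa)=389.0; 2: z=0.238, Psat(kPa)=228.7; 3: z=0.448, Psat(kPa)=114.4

At the dew point ψ → 1, so Σzᵢ/Kᵢ = 1 with Kᵢ = Pᵢˢᵃᵗ/P ⇒ 1/P = Σzᵢ/Pᵢˢᵃᵗ.
1/P = 0.314/389.0 + 0.238/228.7 + 0.448/114.4 = 0.005764 ⇒ P = 173.492 kPa

Pdew = 173.492 kPa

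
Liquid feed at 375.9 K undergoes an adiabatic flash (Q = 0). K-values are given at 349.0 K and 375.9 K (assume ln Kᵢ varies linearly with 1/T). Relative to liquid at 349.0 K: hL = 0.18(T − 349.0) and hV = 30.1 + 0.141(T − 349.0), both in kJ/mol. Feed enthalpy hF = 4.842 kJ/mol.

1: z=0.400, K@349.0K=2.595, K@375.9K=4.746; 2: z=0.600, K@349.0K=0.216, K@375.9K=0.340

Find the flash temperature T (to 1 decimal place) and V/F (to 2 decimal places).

Adiabatic flash: solve Rachford–Rice at each trial T, then check hF = ψ·hV(T) + (1−ψ)·hL(T).
  T = 349.0 K: K = (2.595, 0.216), RR gives ψ = 0.134, H_out = 4.034 kJ/mol
  T = 375.9 K: K = (4.746, 0.340), RR gives ψ = 0.446, H_out = 17.795 kJ/mol
  T = 362.4 K: K = (3.545, 0.273), RR gives ψ = 0.314, H_out = 11.714 kJ/mol
  T = 355.7 K: K = (3.042, 0.243), RR gives ψ = 0.235, H_out = 8.213 kJ/mol
  T = 352.4 K: K = (2.815, 0.230), RR gives ψ = 0.189, H_out = 6.266 kJ/mol
  T = 350.7 K: K = (2.703, 0.223), RR gives ψ = 0.162, H_out = 5.183 kJ/mol
Linear interpolation between T = 349.0 (H_out = 4.034) and T = 350.7 (H_out = 5.183) on hF = 4.842 gives T ≈ 350.2 K, at which ψ = 0.15.

T = 350.2 K, V/F = 0.15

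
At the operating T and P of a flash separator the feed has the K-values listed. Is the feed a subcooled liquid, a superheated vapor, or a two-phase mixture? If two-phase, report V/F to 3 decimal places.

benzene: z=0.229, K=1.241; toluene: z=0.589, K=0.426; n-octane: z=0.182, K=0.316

subcooled liquid

ΣzᵢKᵢ = 0.593; Σzᵢ/Kᵢ = 2.143.
Since ΣzᵢKᵢ < 1 the mixture is below its bubble point — single liquid phase.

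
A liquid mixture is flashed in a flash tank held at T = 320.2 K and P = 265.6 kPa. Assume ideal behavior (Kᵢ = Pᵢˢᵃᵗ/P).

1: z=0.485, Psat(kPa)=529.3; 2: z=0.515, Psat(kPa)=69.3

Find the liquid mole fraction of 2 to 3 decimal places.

Raoult's law: Kᵢ = Pᵢˢᵃᵗ/P = Pᵢˢᵃᵗ/265.6.
  K_1 = 529.3/265.6 = 1.99285, K_2 = 69.3/265.6 = 0.26092
Material balance + equilibrium reduce to Σ zᵢ(Kᵢ−1)/(1+β(Kᵢ−1)) = 0.
Check two-phase: ΣzᵢKᵢ = 1.101 > 1 and Σzᵢ/Kᵢ = 2.217 > 1, so g(0) = 0.101 > 0 and g(1) = -1.217 < 0.
Newton–Raphson from β = 0.5:
  β = 0.500: g = -0.2819, g' = -0.921 → β = 0.194
  β = 0.194: g = -0.0405, g' = -0.719 → β = 0.138
Converged at β = 0.138.
Compositions from xᵢ = zᵢ/(1+β(Kᵢ−1)), yᵢ = Kᵢxᵢ:
  1: x = 0.427, y = 0.850
  2: x = 0.573, y = 0.150

x_2 = 0.573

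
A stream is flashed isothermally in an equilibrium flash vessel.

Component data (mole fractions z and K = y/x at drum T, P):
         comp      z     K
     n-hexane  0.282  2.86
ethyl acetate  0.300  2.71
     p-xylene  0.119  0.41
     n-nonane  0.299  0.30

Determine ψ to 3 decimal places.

ψ = 0.632

Rachford–Rice: g(ψ) = Σ zᵢ(Kᵢ−1)/(1+ψ(Kᵢ−1)) = 0.
g(0) = ΣzᵢKᵢ − 1 = 0.758 and g(1) = 1 − Σzᵢ/Kᵢ = -0.496, so a root lies in (0, 1).
Iterate (Newton) starting at ψ = 0.5:
  ψ = 0.500: g = 0.1267, g' = -0.947 → ψ = 0.634
  ψ = 0.634: g = -0.0015, g' = -0.987 → ψ = 0.632
Converged at ψ = 0.632.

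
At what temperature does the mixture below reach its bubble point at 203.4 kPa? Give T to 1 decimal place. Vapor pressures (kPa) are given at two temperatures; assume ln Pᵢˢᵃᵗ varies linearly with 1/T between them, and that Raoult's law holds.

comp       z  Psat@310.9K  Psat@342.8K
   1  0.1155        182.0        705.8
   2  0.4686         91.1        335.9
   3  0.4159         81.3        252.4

T = 328.8 K

Bubble-point temperature: ΣzᵢPᵢˢᵃᵗ(T) = P. Interpolate ln Pᵢˢᵃᵗ = aᵢ + bᵢ/T.
  T = 310.9 K: ΣzᵢPᵢˢᵃᵗ = 97.52 kPa
  T = 342.8 K: ΣzᵢPᵢˢᵃᵗ = 343.90 kPa
  T = 326.9 K: ΣzᵢPᵢˢᵃᵗ = 189.03 kPa
  T = 334.9 K: ΣzᵢPᵢˢᵃᵗ = 257.21 kPa
  T = 330.9 K: ΣzᵢPᵢˢᵃᵗ = 220.90 kPa
  T = 328.9 K: ΣzᵢPᵢˢᵃᵗ = 204.44 kPa
Interpolating between 326.9 K and 328.9 K gives T ≈ 328.8 K.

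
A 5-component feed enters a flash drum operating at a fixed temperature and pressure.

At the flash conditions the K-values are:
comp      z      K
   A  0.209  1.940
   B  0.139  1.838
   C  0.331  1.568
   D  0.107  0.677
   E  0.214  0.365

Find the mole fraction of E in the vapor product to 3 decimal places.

Iterate (Newton) starting at β = 0.5:
  β = 0.500: g = 0.1218, g' = -0.400 → β = 0.805
  β = 0.805: g = -0.0141, g' = -0.526 → β = 0.778
  β = 0.778: g = -0.0003, g' = -0.506 → β = 0.777
Converged at β = 0.777.
Compositions from xᵢ = zᵢ/(1+β(Kᵢ−1)), yᵢ = Kᵢxᵢ:
  A: x = 0.121, y = 0.234
  B: x = 0.084, y = 0.155
  C: x = 0.230, y = 0.360
  D: x = 0.143, y = 0.097
  E: x = 0.423, y = 0.154

y_E = 0.154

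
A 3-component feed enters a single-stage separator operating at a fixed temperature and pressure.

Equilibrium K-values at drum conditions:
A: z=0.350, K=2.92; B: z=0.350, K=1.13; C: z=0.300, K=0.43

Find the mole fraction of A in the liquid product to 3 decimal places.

Material balance + equilibrium reduce to Σ zᵢ(Kᵢ−1)/(1+V/F(Kᵢ−1)) = 0.
Feasibility: ΣzᵢKᵢ = 1.546, Σzᵢ/Kᵢ = 1.127 — both > 1, two phases present.
Newton–Raphson from V/F = 0.5:
  V/F = 0.500: g = 0.1464, g' = -0.532 → V/F = 0.775
  V/F = 0.775: g = 0.0049, g' = -0.526 → V/F = 0.785
Converged at V/F = 0.785.
Compositions from xᵢ = zᵢ/(1+V/F(Kᵢ−1)), yᵢ = Kᵢxᵢ:
  A: x = 0.140, y = 0.408
  B: x = 0.318, y = 0.359
  C: x = 0.543, y = 0.233

x_A = 0.140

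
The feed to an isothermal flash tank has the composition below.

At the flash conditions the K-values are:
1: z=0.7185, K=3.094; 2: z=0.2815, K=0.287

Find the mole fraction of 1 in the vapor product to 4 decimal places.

y_1 = 0.7859

Rachford–Rice: g(β) = Σ zᵢ(Kᵢ−1)/(1+β(Kᵢ−1)) = 0.
Feasibility: ΣzᵢKᵢ = 2.3038, Σzᵢ/Kᵢ = 1.2131 — both > 1, two phases present.
Newton iteration, β⁰ = 0.35:
  β = 0.3500: g = 0.60077, g' = -1.3032 → β = 0.8110
  β = 0.8110: g = 0.08174, g' = -1.2372 → β = 0.8770
  β = 0.8770: g = -0.00529, g' = -1.4110 → β = 0.8733
Converged at β = 0.8733.
Compositions from xᵢ = zᵢ/(1+β(Kᵢ−1)), yᵢ = Kᵢxᵢ:
  1: x = 0.2540, y = 0.7859
  2: x = 0.7460, y = 0.2141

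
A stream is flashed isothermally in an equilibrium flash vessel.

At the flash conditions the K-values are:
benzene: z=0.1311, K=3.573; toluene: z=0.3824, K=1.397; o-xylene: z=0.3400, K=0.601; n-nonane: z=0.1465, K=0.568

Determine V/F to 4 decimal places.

Rachford–Rice: g(V/F) = Σ zᵢ(Kᵢ−1)/(1+V/F(Kᵢ−1)) = 0.
Check two-phase: ΣzᵢKᵢ = 1.2902 > 1 and Σzᵢ/Kᵢ = 1.1341 > 1, so g(0) = 0.2902 > 0 and g(1) = -0.1341 < 0.
Newton–Raphson from V/F = 0.5:
  V/F = 0.5000: g = 0.02400, g' = -0.3369 → V/F = 0.5712
  V/F = 0.5712: g = 0.00060, g' = -0.3213 → V/F = 0.5731
Converged at V/F = 0.5731.

V/F = 0.5731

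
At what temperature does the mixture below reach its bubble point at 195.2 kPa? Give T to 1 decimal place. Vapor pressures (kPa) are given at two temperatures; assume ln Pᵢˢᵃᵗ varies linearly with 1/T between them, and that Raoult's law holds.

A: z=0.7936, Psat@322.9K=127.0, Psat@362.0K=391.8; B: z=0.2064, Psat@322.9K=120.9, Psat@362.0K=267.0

T = 338.0 K

Bubble-point temperature: ΣzᵢPᵢˢᵃᵗ(T) = P. Interpolate ln Pᵢˢᵃᵗ = aᵢ + bᵢ/T.
  T = 322.9 K: ΣzᵢPᵢˢᵃᵗ = 125.74 kPa
  T = 362.0 K: ΣzᵢPᵢˢᵃᵗ = 366.04 kPa
  T = 342.4 K: ΣzᵢPᵢˢᵃᵗ = 220.44 kPa
  T = 332.6 K: ΣzᵢPᵢˢᵃᵗ = 167.52 kPa
  T = 337.5 K: ΣzᵢPᵢˢᵃᵗ = 192.53 kPa
  T = 339.9 K: ΣzᵢPᵢˢᵃᵗ = 205.82 kPa
Interpolating between 337.5 K and 339.9 K gives T ≈ 338.0 K.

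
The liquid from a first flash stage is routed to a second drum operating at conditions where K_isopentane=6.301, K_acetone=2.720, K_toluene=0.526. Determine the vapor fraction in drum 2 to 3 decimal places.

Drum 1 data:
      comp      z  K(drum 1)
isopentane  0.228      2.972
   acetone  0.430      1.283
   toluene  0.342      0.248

Drum 1:
Material balance + equilibrium reduce to Σ zᵢ(Kᵢ−1)/(1+ψ₁(Kᵢ−1)) = 0.
Feasibility: ΣzᵢKᵢ = 1.314, Σzᵢ/Kᵢ = 1.791 — both > 1, two phases present.
Iterate (Newton) starting at ψ₁ = 0.62:
  ψ₁ = 0.620: g = -0.1760, g' = -0.883 → ψ₁ = 0.421
  ψ₁ = 0.421: g = -0.0217, g' = -0.706 → ψ₁ = 0.390
Converged at ψ₁ = 0.390.
Drum-1 compositions:
  isopentane: x = 0.129, y = 0.383
  acetone: x = 0.387, y = 0.497
  toluene: x = 0.484, y = 0.120
Drum-2 feed = drum-1 liquid: z₂ = (0.1289, 0.3873, 0.4838).
Drum 2:
Let ψ₂ = V/F and solve Σ zᵢ(Kᵢ−1)/(1+ψ₂(Kᵢ−1)) = 0.
Feasibility: ΣzᵢKᵢ = 2.120, Σzᵢ/Kᵢ = 1.083 — both > 1, two phases present.
Newton–Raphson from ψ₂ = 0.5:
  ψ₂ = 0.500: g = 0.2448, g' = -0.790 → ψ₂ = 0.810
  ψ₂ = 0.810: g = 0.0352, g' = -0.616 → ψ₂ = 0.867
Converged at ψ₂ = 0.867.
  isopentane: x = 0.023, y = 0.145
  acetone: x = 0.155, y = 0.423
  toluene: x = 0.822, y = 0.432

V/F (drum 2) = 0.867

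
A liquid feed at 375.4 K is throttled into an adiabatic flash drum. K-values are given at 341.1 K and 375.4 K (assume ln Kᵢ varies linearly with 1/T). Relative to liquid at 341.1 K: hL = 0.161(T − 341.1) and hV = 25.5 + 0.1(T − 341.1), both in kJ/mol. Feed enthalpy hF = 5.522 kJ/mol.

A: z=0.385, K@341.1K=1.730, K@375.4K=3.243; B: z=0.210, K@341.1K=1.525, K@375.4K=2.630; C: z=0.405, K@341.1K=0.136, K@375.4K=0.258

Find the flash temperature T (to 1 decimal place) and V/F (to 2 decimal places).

T = 345.4 K, V/F = 0.19

Adiabatic flash: solve Rachford–Rice at each trial T, then check hF = ψ·hV(T) + (1−ψ)·hL(T).
  T = 341.1 K: K = (1.730, 1.525, 0.136), RR gives ψ = 0.072, H_out = 1.841 kJ/mol
  T = 375.4 K: K = (3.243, 2.630, 0.258), RR gives ψ = 0.600, H_out = 19.558 kJ/mol
  T = 358.2 K: K = (2.402, 2.027, 0.190), RR gives ψ = 0.413, H_out = 12.864 kJ/mol
  T = 349.6 K: K = (2.045, 1.763, 0.161), RR gives ψ = 0.279, H_out = 8.342 kJ/mol
  T = 345.4 K: K = (1.885, 1.643, 0.148), RR gives ψ = 0.191, H_out = 5.500 kJ/mol
  T = 347.5 K: K = (1.964, 1.702, 0.155), RR gives ψ = 0.237, H_out = 6.992 kJ/mol
Linear interpolation between T = 345.4 (H_out = 5.500) and T = 347.5 (H_out = 6.992) on hF = 5.522 gives T ≈ 345.4 K, at which ψ = 0.19.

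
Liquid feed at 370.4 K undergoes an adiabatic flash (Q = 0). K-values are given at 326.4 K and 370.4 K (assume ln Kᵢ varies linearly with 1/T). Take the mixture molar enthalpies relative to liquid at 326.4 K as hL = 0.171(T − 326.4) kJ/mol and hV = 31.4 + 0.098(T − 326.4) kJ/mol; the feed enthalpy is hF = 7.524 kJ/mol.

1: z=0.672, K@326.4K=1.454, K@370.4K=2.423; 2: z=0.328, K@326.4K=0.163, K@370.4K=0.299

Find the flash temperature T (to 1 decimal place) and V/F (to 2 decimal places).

T = 331.2 K, V/F = 0.22

Adiabatic flash: solve Rachford–Rice at each trial T, then check hF = ψ·hV(T) + (1−ψ)·hL(T).
  T = 326.4 K: K = (1.454, 0.163), RR gives ψ = 0.080, H_out = 2.525 kJ/mol
  T = 370.4 K: K = (2.423, 0.299), RR gives ψ = 0.728, H_out = 28.049 kJ/mol
  T = 348.4 K: K = (1.907, 0.225), RR gives ψ = 0.506, H_out = 18.829 kJ/mol
  T = 337.4 K: K = (1.673, 0.193), RR gives ψ = 0.345, H_out = 12.427 kJ/mol
  T = 331.9 K: K = (1.561, 0.177), RR gives ψ = 0.233, H_out = 8.152 kJ/mol
  T = 329.1 K: K = (1.506, 0.170), RR gives ψ = 0.162, H_out = 5.506 kJ/mol
  T = 330.5 K: K = (1.534, 0.174), RR gives ψ = 0.199, H_out = 6.877 kJ/mol
Linear interpolation between T = 330.5 (H_out = 6.877) and T = 331.9 (H_out = 8.152) on hF = 7.524 gives T ≈ 331.2 K, at which ψ = 0.22.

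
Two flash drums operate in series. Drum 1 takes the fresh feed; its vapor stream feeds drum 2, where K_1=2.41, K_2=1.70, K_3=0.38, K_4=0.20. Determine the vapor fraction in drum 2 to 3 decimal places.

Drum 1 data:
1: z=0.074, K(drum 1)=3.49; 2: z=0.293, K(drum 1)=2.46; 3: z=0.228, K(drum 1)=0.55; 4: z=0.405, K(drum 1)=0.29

Drum 1:
Newton–Raphson from ψ₁ = 0.5:
  ψ₁ = 0.500: g = -0.2489, g' = -0.867 → ψ₁ = 0.213
  ψ₁ = 0.213: g = -0.0056, g' = -0.899 → ψ₁ = 0.207
Converged at ψ₁ = 0.207.
Drum-1 compositions:
  1: x = 0.049, y = 0.170
  2: x = 0.225, y = 0.554
  3: x = 0.251, y = 0.138
  4: x = 0.475, y = 0.138
Drum-2 feed = drum-1 vapor: z₂ = (0.1705, 0.5536, 0.1383, 0.1377).
Drum 2:
Material balance + equilibrium reduce to Σ zᵢ(Kᵢ−1)/(1+ψ₂(Kᵢ−1)) = 0.
Check two-phase: ΣzᵢKᵢ = 1.432 > 1 and Σzᵢ/Kᵢ = 1.449 > 1, so g(0) = 0.432 > 0 and g(1) = -0.449 < 0.
Newton–Raphson from ψ₂ = 0.5:
  ψ₂ = 0.500: g = 0.1202, g' = -0.622 → ψ₂ = 0.693
  ψ₂ = 0.693: g = -0.0152, g' = -0.817 → ψ₂ = 0.675
  ψ₂ = 0.675: g = -0.0003, g' = -0.787 → ψ₂ = 0.674
Converged at ψ₂ = 0.674.
  1: x = 0.087, y = 0.211
  2: x = 0.376, y = 0.639
  3: x = 0.238, y = 0.090
  4: x = 0.299, y = 0.060

V/F (drum 2) = 0.674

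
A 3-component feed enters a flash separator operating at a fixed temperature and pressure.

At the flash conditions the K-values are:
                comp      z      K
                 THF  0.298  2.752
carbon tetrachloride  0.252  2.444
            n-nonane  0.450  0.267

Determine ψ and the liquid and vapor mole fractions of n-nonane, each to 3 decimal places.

Material balance + equilibrium reduce to Σ zᵢ(Kᵢ−1)/(1+ψ(Kᵢ−1)) = 0.
g(0) = ΣzᵢKᵢ − 1 = 0.556 and g(1) = 1 − Σzᵢ/Kᵢ = -0.897, so a root lies in (0, 1).
Newton–Raphson from ψ = 0.5:
  ψ = 0.500: g = -0.0311, g' = -1.040 → ψ = 0.470
Converged at ψ = 0.470.
Compositions from xᵢ = zᵢ/(1+ψ(Kᵢ−1)), yᵢ = Kᵢxᵢ:
  THF: x = 0.163, y = 0.450
  carbon tetrachloride: x = 0.150, y = 0.367
  n-nonane: x = 0.686, y = 0.183

ψ = 0.470, x_n-nonane = 0.686, y_n-nonane = 0.183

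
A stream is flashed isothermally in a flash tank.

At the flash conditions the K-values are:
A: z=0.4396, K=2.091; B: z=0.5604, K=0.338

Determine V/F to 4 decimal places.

V/F = 0.1504

Rachford–Rice: g(V/F) = Σ zᵢ(Kᵢ−1)/(1+V/F(Kᵢ−1)) = 0.
g(0) = ΣzᵢKᵢ − 1 = 0.1086 and g(1) = 1 − Σzᵢ/Kᵢ = -0.8682, so a root lies in (0, 1).
Binary case is linear: z₁(K₁−1)(1+V/F(K₂−1)) + z₂(K₂−1)(1+V/F(K₁−1)) = 0
⇒ V/F = [z₁(K₁−1)+z₂(K₂−1)] / [−(K₁−1)(K₂−1)] = 0.10862/0.72224 = 0.1504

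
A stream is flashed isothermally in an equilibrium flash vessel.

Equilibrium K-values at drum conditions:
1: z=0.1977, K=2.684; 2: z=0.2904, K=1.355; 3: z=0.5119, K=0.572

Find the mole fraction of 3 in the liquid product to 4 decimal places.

Rachford–Rice: g(ψ) = Σ zᵢ(Kᵢ−1)/(1+ψ(Kᵢ−1)) = 0.
Feasibility: ΣzᵢKᵢ = 1.2169, Σzᵢ/Kᵢ = 1.1829 — both > 1, two phases present.
Newton iteration, ψ⁰ = 0.5:
  ψ = 0.5000: g = -0.01045, g' = -0.3434 → ψ = 0.4696
  ψ = 0.4696: g = 0.00008, g' = -0.3486 → ψ = 0.4698
Converged at ψ = 0.4698.
Compositions from xᵢ = zᵢ/(1+ψ(Kᵢ−1)), yᵢ = Kᵢxᵢ:
  1: x = 0.1104, y = 0.2963
  2: x = 0.2489, y = 0.3372
  3: x = 0.6407, y = 0.3665

x_3 = 0.6407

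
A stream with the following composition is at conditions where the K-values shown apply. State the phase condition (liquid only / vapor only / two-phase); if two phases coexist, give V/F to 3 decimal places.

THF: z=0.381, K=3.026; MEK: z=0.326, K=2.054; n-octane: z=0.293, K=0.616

ΣzᵢKᵢ = 2.003; Σzᵢ/Kᵢ = 0.760.
Since Σzᵢ/Kᵢ < 1 the mixture is above its dew point — single vapor phase.

vapor only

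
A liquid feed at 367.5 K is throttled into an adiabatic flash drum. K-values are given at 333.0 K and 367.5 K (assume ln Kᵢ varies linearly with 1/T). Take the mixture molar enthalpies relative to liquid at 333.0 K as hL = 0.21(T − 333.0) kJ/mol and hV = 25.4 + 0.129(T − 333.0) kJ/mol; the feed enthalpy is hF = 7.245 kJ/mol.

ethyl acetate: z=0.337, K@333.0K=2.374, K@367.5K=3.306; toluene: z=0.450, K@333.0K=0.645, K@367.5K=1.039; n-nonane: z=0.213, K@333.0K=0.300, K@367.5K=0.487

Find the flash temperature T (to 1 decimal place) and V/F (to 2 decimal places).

Adiabatic flash: solve Rachford–Rice at each trial T, then check hF = ψ·hV(T) + (1−ψ)·hL(T).
  T = 333.0 K: K = (2.374, 0.645, 0.300), RR gives ψ = 0.230, H_out = 5.850 kJ/mol
  T = 367.5 K: K = (3.306, 1.039, 0.487), RR gives ψ = 1.000, H_out = 29.850 kJ/mol
  T = 350.2 K: K = (2.823, 0.828, 0.387), RR gives ψ = 0.600, H_out = 18.026 kJ/mol
  T = 341.6 K: K = (2.594, 0.733, 0.342), RR gives ψ = 0.406, H_out = 11.836 kJ/mol
  T = 337.3 K: K = (2.483, 0.688, 0.320), RR gives ψ = 0.317, H_out = 8.833 kJ/mol
  T = 335.1 K: K = (2.427, 0.666, 0.310), RR gives ψ = 0.272, H_out = 7.307 kJ/mol
Linear interpolation between T = 333.0 (H_out = 5.850) and T = 335.1 (H_out = 7.307) on hF = 7.245 gives T ≈ 335.0 K, at which ψ = 0.27.

T = 335.0 K, V/F = 0.27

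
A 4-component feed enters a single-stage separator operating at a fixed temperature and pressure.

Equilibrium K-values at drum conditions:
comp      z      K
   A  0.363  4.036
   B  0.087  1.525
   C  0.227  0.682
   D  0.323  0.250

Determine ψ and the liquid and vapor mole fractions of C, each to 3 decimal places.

ψ = 0.500, x_C = 0.270, y_C = 0.184

Iterate (Newton) starting at ψ = 0.35:
  ψ = 0.350: g = 0.1632, g' = -1.167 → ψ = 0.490
  ψ = 0.490: g = 0.0110, g' = -1.042 → ψ = 0.500
Converged at ψ = 0.500.
Compositions from xᵢ = zᵢ/(1+ψ(Kᵢ−1)), yᵢ = Kᵢxᵢ:
  A: x = 0.144, y = 0.582
  B: x = 0.069, y = 0.105
  C: x = 0.270, y = 0.184
  D: x = 0.517, y = 0.129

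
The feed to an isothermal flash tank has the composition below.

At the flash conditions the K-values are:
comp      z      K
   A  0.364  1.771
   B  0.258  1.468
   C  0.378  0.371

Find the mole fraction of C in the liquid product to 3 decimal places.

x_C = 0.504

Material balance + equilibrium reduce to Σ zᵢ(Kᵢ−1)/(1+β(Kᵢ−1)) = 0.
g(0) = ΣzᵢKᵢ − 1 = 0.164 and g(1) = 1 − Σzᵢ/Kᵢ = -0.400, so a root lies in (0, 1).
Newton–Raphson from β = 0.55:
  β = 0.550: g = -0.0704, g' = -0.492 → β = 0.407
  β = 0.407: g = -0.0045, g' = -0.435 → β = 0.397
Converged at β = 0.397.
Compositions from xᵢ = zᵢ/(1+β(Kᵢ−1)), yᵢ = Kᵢxᵢ:
  A: x = 0.279, y = 0.494
  B: x = 0.218, y = 0.319
  C: x = 0.504, y = 0.187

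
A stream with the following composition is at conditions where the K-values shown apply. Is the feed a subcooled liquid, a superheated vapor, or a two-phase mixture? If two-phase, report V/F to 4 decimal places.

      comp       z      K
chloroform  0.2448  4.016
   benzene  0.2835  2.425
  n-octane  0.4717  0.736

ΣzᵢKᵢ = 2.0178; Σzᵢ/Kᵢ = 0.8188.
Since Σzᵢ/Kᵢ < 1 the mixture is above its dew point — single vapor phase.

superheated vapor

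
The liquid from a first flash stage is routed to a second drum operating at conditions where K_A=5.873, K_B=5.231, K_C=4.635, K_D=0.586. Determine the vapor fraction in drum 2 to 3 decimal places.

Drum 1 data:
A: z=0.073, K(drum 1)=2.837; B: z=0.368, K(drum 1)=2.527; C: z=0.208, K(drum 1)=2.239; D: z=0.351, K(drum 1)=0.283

V/F (drum 2) = 0.631

Drum 1:
Let ψ₁ = V/F and solve Σ zᵢ(Kᵢ−1)/(1+ψ₁(Kᵢ−1)) = 0.
Feasibility: ΣzᵢKᵢ = 1.702, Σzᵢ/Kᵢ = 1.505 — both > 1, two phases present.
Newton–Raphson from ψ₁ = 0.66:
  ψ₁ = 0.660: g = 0.0045, g' = -1.010 → ψ₁ = 0.664
Converged at ψ₁ = 0.664.
Drum-1 compositions:
  A: x = 0.033, y = 0.093
  B: x = 0.183, y = 0.462
  C: x = 0.114, y = 0.255
  D: x = 0.670, y = 0.190
Drum-2 feed = drum-1 liquid: z₂ = (0.0329, 0.1827, 0.1141, 0.6704).
Drum 2:
Rachford–Rice: g(ψ₂) = Σ zᵢ(Kᵢ−1)/(1+ψ₂(Kᵢ−1)) = 0.
Check two-phase: ΣzᵢKᵢ = 2.070 > 1 and Σzᵢ/Kᵢ = 1.209 > 1, so g(0) = 1.070 > 0 and g(1) = -0.209 < 0.
Newton iteration, ψ₂⁰ = 0.5:
  ψ₂ = 0.500: g = 0.0919, g' = -0.776 → ψ₂ = 0.618
  ψ₂ = 0.618: g = 0.0082, g' = -0.649 → ψ₂ = 0.631
Converged at ψ₂ = 0.631.
  A: x = 0.008, y = 0.047
  B: x = 0.050, y = 0.260
  C: x = 0.035, y = 0.161
  D: x = 0.908, y = 0.532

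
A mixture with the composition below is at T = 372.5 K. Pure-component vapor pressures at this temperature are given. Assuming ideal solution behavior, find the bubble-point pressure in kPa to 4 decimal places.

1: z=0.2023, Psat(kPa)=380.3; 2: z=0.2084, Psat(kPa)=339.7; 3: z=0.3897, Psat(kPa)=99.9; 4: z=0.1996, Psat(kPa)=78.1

At the bubble point ψ → 0, so ΣzᵢKᵢ = 1 with Kᵢ = Pᵢˢᵃᵗ/P ⇒ P = ΣzᵢPᵢˢᵃᵗ.
P = 0.2023·380.3 + 0.2084·339.7 + 0.3897·99.9 + 0.1996·78.1 = 202.2480 kPa

Pbub = 202.2480 kPa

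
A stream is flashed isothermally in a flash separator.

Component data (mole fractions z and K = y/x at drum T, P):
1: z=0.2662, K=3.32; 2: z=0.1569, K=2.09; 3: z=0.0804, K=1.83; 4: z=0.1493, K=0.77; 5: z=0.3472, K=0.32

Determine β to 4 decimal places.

β = 0.5596

Newton iteration, β⁰ = 0.6:
  β = 0.6000: g = -0.03251, g' = -0.8120 → β = 0.5600
  β = 0.5600: g = -0.00031, g' = -0.7979 → β = 0.5596
Converged at β = 0.5596.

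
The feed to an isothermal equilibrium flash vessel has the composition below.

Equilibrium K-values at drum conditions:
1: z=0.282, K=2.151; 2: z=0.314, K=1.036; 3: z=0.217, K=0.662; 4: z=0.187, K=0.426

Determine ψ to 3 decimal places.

Rachford–Rice: g(ψ) = Σ zᵢ(Kᵢ−1)/(1+ψ(Kᵢ−1)) = 0.
Check two-phase: ΣzᵢKᵢ = 1.155 > 1 and Σzᵢ/Kᵢ = 1.201 > 1, so g(0) = 0.155 > 0 and g(1) = -0.201 < 0.
Newton iteration, ψ⁰ = 0.37:
  ψ = 0.370: g = 0.0187, g' = -0.316 → ψ = 0.429
  ψ = 0.429: g = 0.0002, g' = -0.310 → ψ = 0.430
Converged at ψ = 0.430.

ψ = 0.430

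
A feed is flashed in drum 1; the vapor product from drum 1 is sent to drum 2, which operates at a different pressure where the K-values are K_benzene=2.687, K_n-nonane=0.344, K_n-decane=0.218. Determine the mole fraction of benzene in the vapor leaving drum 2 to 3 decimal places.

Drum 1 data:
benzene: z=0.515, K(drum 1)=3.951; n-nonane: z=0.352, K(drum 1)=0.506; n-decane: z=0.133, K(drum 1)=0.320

y_benzene (drum 2) = 0.780

Drum 1:
Rachford–Rice: g(ψ₁) = Σ zᵢ(Kᵢ−1)/(1+ψ₁(Kᵢ−1)) = 0.
g(0) = ΣzᵢKᵢ − 1 = 1.255 and g(1) = 1 − Σzᵢ/Kᵢ = -0.242, so a root lies in (0, 1).
Newton iteration, ψ₁⁰ = 0.32:
  ψ₁ = 0.320: g = 0.4595, g' = -1.408 → ψ₁ = 0.646
  ψ₁ = 0.646: g = 0.1059, g' = -0.912 → ψ₁ = 0.763
Converged at ψ₁ = 0.763.
Drum-1 compositions:
  benzene: x = 0.158, y = 0.626
  n-nonane: x = 0.565, y = 0.286
  n-decane: x = 0.277, y = 0.089
Drum-2 feed = drum-1 vapor: z₂ = (0.6256, 0.2859, 0.0885).
Drum 2:
Rachford–Rice: g(ψ₂) = Σ zᵢ(Kᵢ−1)/(1+ψ₂(Kᵢ−1)) = 0.
Feasibility: ΣzᵢKᵢ = 1.799, Σzᵢ/Kᵢ = 1.470 — both > 1, two phases present.
Iterate (Newton) starting at ψ₂ = 0.5:
  ψ₂ = 0.500: g = 0.1797, g' = -0.942 → ψ₂ = 0.691
  ψ₂ = 0.691: g = -0.0061, g' = -1.047 → ψ₂ = 0.685
Converged at ψ₂ = 0.685.
  benzene: x = 0.290, y = 0.780
  n-nonane: x = 0.519, y = 0.179
  n-decane: x = 0.191, y = 0.042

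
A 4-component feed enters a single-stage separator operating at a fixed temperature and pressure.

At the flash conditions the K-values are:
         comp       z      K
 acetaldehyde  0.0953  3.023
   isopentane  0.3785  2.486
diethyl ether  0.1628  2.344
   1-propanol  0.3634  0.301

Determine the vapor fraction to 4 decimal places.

ψ = 0.6711

Material balance + equilibrium reduce to Σ zᵢ(Kᵢ−1)/(1+ψ(Kᵢ−1)) = 0.
Feasibility: ΣzᵢKᵢ = 1.7200, Σzᵢ/Kᵢ = 1.4605 — both > 1, two phases present.
Iterate (Newton) starting at ψ = 0.5:
  ψ = 0.5000: g = 0.15890, g' = -0.8963 → ψ = 0.6773
  ψ = 0.6773: g = -0.00619, g' = -0.9980 → ψ = 0.6711
Converged at ψ = 0.6711.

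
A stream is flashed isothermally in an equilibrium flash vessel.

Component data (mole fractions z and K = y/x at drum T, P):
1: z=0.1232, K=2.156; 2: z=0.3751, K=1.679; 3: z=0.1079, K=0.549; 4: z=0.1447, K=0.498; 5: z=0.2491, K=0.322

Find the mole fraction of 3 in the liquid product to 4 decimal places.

Material balance + equilibrium reduce to Σ zᵢ(Kᵢ−1)/(1+ψ(Kᵢ−1)) = 0.
g(0) = ΣzᵢKᵢ − 1 = 0.1069 and g(1) = 1 − Σzᵢ/Kᵢ = -0.5413, so a root lies in (0, 1).
Newton iteration, ψ⁰ = 0.42:
  ψ = 0.4200: g = -0.09416, g' = -0.4951 → ψ = 0.2298
  ψ = 0.2298: g = -0.00362, g' = -0.4668 → ψ = 0.2220
Converged at ψ = 0.2220.
Compositions from xᵢ = zᵢ/(1+ψ(Kᵢ−1)), yᵢ = Kᵢxᵢ:
  1: x = 0.0980, y = 0.2114
  2: x = 0.3260, y = 0.5473
  3: x = 0.1199, y = 0.0658
  4: x = 0.1629, y = 0.0811
  5: x = 0.2932, y = 0.0944

x_3 = 0.1199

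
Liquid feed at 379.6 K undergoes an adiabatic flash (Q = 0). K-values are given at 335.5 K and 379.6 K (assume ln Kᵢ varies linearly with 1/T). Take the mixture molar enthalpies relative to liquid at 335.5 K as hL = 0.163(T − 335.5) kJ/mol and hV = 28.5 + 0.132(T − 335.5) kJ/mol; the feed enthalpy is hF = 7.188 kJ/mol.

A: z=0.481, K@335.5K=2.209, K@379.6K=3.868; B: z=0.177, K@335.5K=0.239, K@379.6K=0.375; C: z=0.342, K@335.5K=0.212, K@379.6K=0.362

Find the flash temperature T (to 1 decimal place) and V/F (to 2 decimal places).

T = 339.0 K, V/F = 0.23

Adiabatic flash: solve Rachford–Rice at each trial T, then check hF = ψ·hV(T) + (1−ψ)·hL(T).
  T = 335.5 K: K = (2.209, 0.239, 0.212), RR gives ψ = 0.188, H_out = 5.367 kJ/mol
  T = 379.6 K: K = (3.868, 0.375, 0.362), RR gives ψ = 0.578, H_out = 22.876 kJ/mol
  T = 357.6 K: K = (2.976, 0.304, 0.282), RR gives ψ = 0.414, H_out = 15.119 kJ/mol
  T = 346.6 K: K = (2.578, 0.271, 0.246), RR gives ψ = 0.316, H_out = 10.705 kJ/mol
  T = 341.1 K: K = (2.391, 0.255, 0.229), RR gives ψ = 0.258, H_out = 8.212 kJ/mol
  T = 338.3 K: K = (2.299, 0.247, 0.220), RR gives ψ = 0.225, H_out = 6.836 kJ/mol
  T = 339.7 K: K = (2.345, 0.251, 0.224), RR gives ψ = 0.241, H_out = 7.534 kJ/mol
Linear interpolation between T = 338.3 (H_out = 6.836) and T = 339.7 (H_out = 7.534) on hF = 7.188 gives T ≈ 339.0 K, at which ψ = 0.23.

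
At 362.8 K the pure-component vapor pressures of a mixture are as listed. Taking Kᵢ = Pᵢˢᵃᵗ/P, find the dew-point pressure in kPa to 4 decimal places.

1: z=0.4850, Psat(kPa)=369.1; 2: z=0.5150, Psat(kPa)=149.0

Pdew = 209.6268 kPa

At the dew point ψ → 1, so Σzᵢ/Kᵢ = 1 with Kᵢ = Pᵢˢᵃᵗ/P ⇒ 1/P = Σzᵢ/Pᵢˢᵃᵗ.
1/P = 0.4850/369.1 + 0.5150/149.0 = 0.0047704 ⇒ P = 209.6268 kPa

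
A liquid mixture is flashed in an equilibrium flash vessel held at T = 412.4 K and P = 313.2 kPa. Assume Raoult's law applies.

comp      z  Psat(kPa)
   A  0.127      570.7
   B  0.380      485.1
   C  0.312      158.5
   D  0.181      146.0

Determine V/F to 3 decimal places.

Raoult's law: Kᵢ = Pᵢˢᵃᵗ/P = Pᵢˢᵃᵗ/313.2.
  K_A = 570.7/313.2 = 1.82216, K_B = 485.1/313.2 = 1.54885, K_C = 158.5/313.2 = 0.50607, K_D = 146.0/313.2 = 0.46616
Rachford–Rice: g(V/F) = Σ zᵢ(Kᵢ−1)/(1+V/F(Kᵢ−1)) = 0.
Check two-phase: ΣzᵢKᵢ = 1.062 > 1 and Σzᵢ/Kᵢ = 1.320 > 1, so g(0) = 0.062 > 0 and g(1) = -0.320 < 0.
Iterate (Newton) starting at V/F = 0.5:
  V/F = 0.500: g = -0.0988, g' = -0.344 → V/F = 0.213
  V/F = 0.213: g = -0.0055, g' = -0.315 → V/F = 0.195
Converged at V/F = 0.195.

V/F = 0.195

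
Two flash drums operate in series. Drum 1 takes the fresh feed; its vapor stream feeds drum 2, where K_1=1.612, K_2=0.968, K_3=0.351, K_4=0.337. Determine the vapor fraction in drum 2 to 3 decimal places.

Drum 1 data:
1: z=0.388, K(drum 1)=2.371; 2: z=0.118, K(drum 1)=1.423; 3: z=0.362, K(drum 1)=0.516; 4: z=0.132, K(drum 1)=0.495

V/F (drum 2) = 0.234

Drum 1:
Newton–Raphson from ψ₁ = 0.5:
  ψ₁ = 0.500: g = 0.0365, g' = -0.479 → ψ₁ = 0.576
  ψ₁ = 0.576: g = 0.0003, g' = -0.471 → ψ₁ = 0.577
Converged at ψ₁ = 0.577.
Drum-1 compositions:
  1: x = 0.217, y = 0.514
  2: x = 0.095, y = 0.135
  3: x = 0.502, y = 0.259
  4: x = 0.186, y = 0.092
Drum-2 feed = drum-1 vapor: z₂ = (0.5137, 0.1350, 0.2592, 0.0922).
Drum 2:
Let ψ₂ = V/F and solve Σ zᵢ(Kᵢ−1)/(1+ψ₂(Kᵢ−1)) = 0.
g(0) = ΣzᵢKᵢ − 1 = 0.081 and g(1) = 1 − Σzᵢ/Kᵢ = -0.470, so a root lies in (0, 1).
Iterate (Newton) starting at ψ₂ = 0.5:
  ψ₂ = 0.500: g = -0.1041, g' = -0.443 → ψ₂ = 0.265
  ψ₂ = 0.265: g = -0.0111, g' = -0.361 → ψ₂ = 0.234
Converged at ψ₂ = 0.234.
  1: x = 0.449, y = 0.724
  2: x = 0.136, y = 0.132
  3: x = 0.306, y = 0.107
  4: x = 0.109, y = 0.037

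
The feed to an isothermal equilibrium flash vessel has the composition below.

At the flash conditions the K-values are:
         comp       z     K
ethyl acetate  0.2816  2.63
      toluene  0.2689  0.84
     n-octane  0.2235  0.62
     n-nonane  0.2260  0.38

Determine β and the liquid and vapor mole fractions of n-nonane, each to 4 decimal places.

Rachford–Rice: g(β) = Σ zᵢ(Kᵢ−1)/(1+β(Kᵢ−1)) = 0.
Feasibility: ΣzᵢKᵢ = 1.1909, Σzᵢ/Kᵢ = 1.3824 — both > 1, two phases present.
Newton iteration, β⁰ = 0.5:
  β = 0.5000: g = -0.10179, g' = -0.4669 → β = 0.2820
  β = 0.2820: g = 0.00448, g' = -0.5268 → β = 0.2905
Converged at β = 0.2905.
Compositions from xᵢ = zᵢ/(1+β(Kᵢ−1)), yᵢ = Kᵢxᵢ:
  ethyl acetate: x = 0.1911, y = 0.5026
  toluene: x = 0.2820, y = 0.2369
  n-octane: x = 0.2512, y = 0.1558
  n-nonane: x = 0.2757, y = 0.1047

β = 0.2905, x_n-nonane = 0.2757, y_n-nonane = 0.1047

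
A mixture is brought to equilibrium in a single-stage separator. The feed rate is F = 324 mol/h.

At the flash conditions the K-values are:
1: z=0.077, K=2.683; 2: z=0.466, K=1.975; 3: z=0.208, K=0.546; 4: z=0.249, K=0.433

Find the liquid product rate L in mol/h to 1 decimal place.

Let β = V/F and solve Σ zᵢ(Kᵢ−1)/(1+β(Kᵢ−1)) = 0.
Check two-phase: ΣzᵢKᵢ = 1.348 > 1 and Σzᵢ/Kᵢ = 1.221 > 1, so g(0) = 0.348 > 0 and g(1) = -0.221 < 0.
Newton iteration, β⁰ = 0.5:
  β = 0.500: g = 0.0566, g' = -0.492 → β = 0.615
Converged at β = 0.615.
Then V = β·F = 0.6149·324 = 199.2 mol/h and L = F − V = 124.8 mol/h.

L = 124.8 mol/h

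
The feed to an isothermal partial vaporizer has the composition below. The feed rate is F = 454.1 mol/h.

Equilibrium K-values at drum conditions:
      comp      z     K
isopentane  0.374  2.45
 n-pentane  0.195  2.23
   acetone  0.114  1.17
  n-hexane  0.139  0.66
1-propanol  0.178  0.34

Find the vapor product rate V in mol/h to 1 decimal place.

Iterate (Newton) starting at β = 0.5:
  β = 0.500: g = 0.2485, g' = -0.576 → β = 0.931
  β = 0.931: g = -0.0147, g' = -0.765 → β = 0.912
Converged at β = 0.912.
Then V = β·F = 0.9116·454.1 = 414.0 mol/h and L = F − V = 40.1 mol/h.

V = 414.0 mol/h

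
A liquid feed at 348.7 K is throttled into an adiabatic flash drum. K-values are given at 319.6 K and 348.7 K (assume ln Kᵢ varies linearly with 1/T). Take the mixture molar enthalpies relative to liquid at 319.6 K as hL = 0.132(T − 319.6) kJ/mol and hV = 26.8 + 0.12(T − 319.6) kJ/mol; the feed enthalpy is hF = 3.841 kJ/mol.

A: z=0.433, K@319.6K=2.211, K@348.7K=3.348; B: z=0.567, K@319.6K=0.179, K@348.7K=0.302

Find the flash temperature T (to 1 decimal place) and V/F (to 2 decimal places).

Adiabatic flash: solve Rachford–Rice at each trial T, then check hF = ψ·hV(T) + (1−ψ)·hL(T).
  T = 319.6 K: K = (2.211, 0.179), RR gives ψ = 0.059, H_out = 1.586 kJ/mol
  T = 348.7 K: K = (3.348, 0.302), RR gives ψ = 0.379, H_out = 13.862 kJ/mol
  T = 334.1 K: K = (2.743, 0.235), RR gives ψ = 0.241, H_out = 8.325 kJ/mol
  T = 326.9 K: K = (2.471, 0.206), RR gives ψ = 0.160, H_out = 5.230 kJ/mol
  T = 323.2 K: K = (2.337, 0.192), RR gives ψ = 0.112, H_out = 3.465 kJ/mol
  T = 325.0 K: K = (2.401, 0.199), RR gives ψ = 0.136, H_out = 4.342 kJ/mol
Linear interpolation between T = 323.2 (H_out = 3.465) and T = 325.0 (H_out = 4.342) on hF = 3.841 gives T ≈ 324.0 K, at which ψ = 0.12.

T = 324.0 K, V/F = 0.12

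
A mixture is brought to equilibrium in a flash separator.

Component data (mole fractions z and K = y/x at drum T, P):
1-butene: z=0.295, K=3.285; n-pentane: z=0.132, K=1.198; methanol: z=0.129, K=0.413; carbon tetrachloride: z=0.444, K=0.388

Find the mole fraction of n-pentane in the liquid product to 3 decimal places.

Rachford–Rice: g(ψ) = Σ zᵢ(Kᵢ−1)/(1+ψ(Kᵢ−1)) = 0.
g(0) = ΣzᵢKᵢ − 1 = 0.353 and g(1) = 1 − Σzᵢ/Kᵢ = -0.657, so a root lies in (0, 1).
Newton–Raphson from ψ = 0.5:
  ψ = 0.500: g = -0.1603, g' = -0.774 → ψ = 0.293
  ψ = 0.293: g = 0.0060, g' = -0.869 → ψ = 0.300
Converged at ψ = 0.300.
Compositions from xᵢ = zᵢ/(1+ψ(Kᵢ−1)), yᵢ = Kᵢxᵢ:
  1-butene: x = 0.175, y = 0.575
  n-pentane: x = 0.125, y = 0.149
  methanol: x = 0.157, y = 0.065
  carbon tetrachloride: x = 0.544, y = 0.211

x_n-pentane = 0.125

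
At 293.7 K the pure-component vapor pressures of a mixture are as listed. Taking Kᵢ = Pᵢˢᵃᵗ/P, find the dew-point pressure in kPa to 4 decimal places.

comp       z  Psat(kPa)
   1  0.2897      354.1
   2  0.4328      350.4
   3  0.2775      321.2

At the dew point ψ → 1, so Σzᵢ/Kᵢ = 1 with Kᵢ = Pᵢˢᵃᵗ/P ⇒ 1/P = Σzᵢ/Pᵢˢᵃᵗ.
1/P = 0.2897/354.1 + 0.4328/350.4 + 0.2775/321.2 = 0.0029172 ⇒ P = 342.7900 kPa

Pdew = 342.7900 kPa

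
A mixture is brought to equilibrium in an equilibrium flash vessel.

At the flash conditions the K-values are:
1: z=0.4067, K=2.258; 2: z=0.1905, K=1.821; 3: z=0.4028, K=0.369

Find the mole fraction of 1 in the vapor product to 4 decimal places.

Rachford–Rice: g(V/F) = Σ zᵢ(Kᵢ−1)/(1+V/F(Kᵢ−1)) = 0.
Check two-phase: ΣzᵢKᵢ = 1.4139 > 1 and Σzᵢ/Kᵢ = 1.3763 > 1, so g(0) = 0.4139 > 0 and g(1) = -0.3763 < 0.
Iterate (Newton) starting at V/F = 0.49:
  V/F = 0.4900: g = 0.06013, g' = -0.6477 → V/F = 0.5828
  V/F = 0.5828: g = -0.00104, g' = -0.6742 → V/F = 0.5813
Converged at V/F = 0.5813.
Compositions from xᵢ = zᵢ/(1+V/F(Kᵢ−1)), yᵢ = Kᵢxᵢ:
  1: x = 0.2349, y = 0.5304
  2: x = 0.1290, y = 0.2348
  3: x = 0.6361, y = 0.2347

y_1 = 0.5304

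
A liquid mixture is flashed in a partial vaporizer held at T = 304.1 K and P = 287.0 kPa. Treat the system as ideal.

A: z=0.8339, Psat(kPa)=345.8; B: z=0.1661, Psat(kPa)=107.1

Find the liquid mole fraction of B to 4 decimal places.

Raoult's law: Kᵢ = Pᵢˢᵃᵗ/P = Pᵢˢᵃᵗ/287.0.
  K_A = 345.8/287.0 = 1.204878, K_B = 107.1/287.0 = 0.373171
Material balance + equilibrium reduce to Σ zᵢ(Kᵢ−1)/(1+ψ(Kᵢ−1)) = 0.
Check two-phase: ΣzᵢKᵢ = 1.0667 > 1 and Σzᵢ/Kᵢ = 1.1372 > 1, so g(0) = 0.0667 > 0 and g(1) = -0.1372 < 0.
Binary case is linear: z₁(K₁−1)(1+ψ(K₂−1)) + z₂(K₂−1)(1+ψ(K₁−1)) = 0
⇒ ψ = [z₁(K₁−1)+z₂(K₂−1)] / [−(K₁−1)(K₂−1)] = 0.06673/0.12842 = 0.5196
Compositions from xᵢ = zᵢ/(1+ψ(Kᵢ−1)), yᵢ = Kᵢxᵢ:
  A: x = 0.7537, y = 0.9081
  B: x = 0.2463, y = 0.0919

x_B = 0.2463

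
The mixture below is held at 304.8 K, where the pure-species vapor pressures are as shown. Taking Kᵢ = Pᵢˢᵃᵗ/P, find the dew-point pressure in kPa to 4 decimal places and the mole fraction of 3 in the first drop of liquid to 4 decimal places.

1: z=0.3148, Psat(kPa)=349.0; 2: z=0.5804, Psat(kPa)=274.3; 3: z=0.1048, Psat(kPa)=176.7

Pdew = 276.9291 kPa, x_3 = 0.1642

At the dew point ψ → 1, so Σzᵢ/Kᵢ = 1 with Kᵢ = Pᵢˢᵃᵗ/P ⇒ 1/P = Σzᵢ/Pᵢˢᵃᵗ.
1/P = 0.3148/349.0 + 0.5804/274.3 + 0.1048/176.7 = 0.0036110 ⇒ P = 276.9291 kPa
xᵢ = zᵢP/Pᵢˢᵃᵗ ⇒ x_3 = 0.1048·276.9291/176.7 = 0.1642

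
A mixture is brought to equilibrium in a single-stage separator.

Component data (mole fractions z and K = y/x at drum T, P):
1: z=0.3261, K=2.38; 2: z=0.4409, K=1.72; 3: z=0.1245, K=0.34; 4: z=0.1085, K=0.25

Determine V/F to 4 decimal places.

V/F = 0.8420

Material balance + equilibrium reduce to Σ zᵢ(Kᵢ−1)/(1+V/F(Kᵢ−1)) = 0.
Check two-phase: ΣzᵢKᵢ = 1.6039 > 1 and Σzᵢ/Kᵢ = 1.1935 > 1, so g(0) = 0.6039 > 0 and g(1) = -0.1935 < 0.
Newton–Raphson from V/F = 0.5:
  V/F = 0.5000: g = 0.24686, g' = -0.6181 → V/F = 0.8994
  V/F = 0.8994: g = -0.05877, g' = -1.1124 → V/F = 0.8466
  V/F = 0.8466: g = -0.00435, g' = -0.9568 → V/F = 0.8420
Converged at V/F = 0.8420.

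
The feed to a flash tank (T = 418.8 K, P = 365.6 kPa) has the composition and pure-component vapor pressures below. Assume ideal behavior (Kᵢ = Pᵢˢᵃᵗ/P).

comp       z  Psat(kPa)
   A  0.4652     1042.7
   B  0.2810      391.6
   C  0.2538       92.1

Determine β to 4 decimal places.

β = 0.6953

Raoult's law: Kᵢ = Pᵢˢᵃᵗ/P = Pᵢˢᵃᵗ/365.6.
  K_A = 1042.7/365.6 = 2.852024, K_B = 391.6/365.6 = 1.071116, K_C = 92.1/365.6 = 0.251915
Newton iteration, β⁰ = 0.59:
  β = 0.5900: g = 0.09100, g' = -0.8208 → β = 0.7009
  β = 0.7009: g = -0.00519, g' = -0.9311 → β = 0.6953
Converged at β = 0.6953.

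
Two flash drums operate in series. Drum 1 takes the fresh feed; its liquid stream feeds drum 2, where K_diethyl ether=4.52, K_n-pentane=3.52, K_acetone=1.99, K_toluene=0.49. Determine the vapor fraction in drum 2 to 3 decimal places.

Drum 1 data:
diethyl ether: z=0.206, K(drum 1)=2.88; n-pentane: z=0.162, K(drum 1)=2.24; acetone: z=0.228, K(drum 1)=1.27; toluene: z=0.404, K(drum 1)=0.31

V/F (drum 2) = 0.502

Drum 1:
Rachford–Rice: g(ψ₁) = Σ zᵢ(Kᵢ−1)/(1+ψ₁(Kᵢ−1)) = 0.
Check two-phase: ΣzᵢKᵢ = 1.371 > 1 and Σzᵢ/Kᵢ = 1.627 > 1, so g(0) = 0.371 > 0 and g(1) = -0.627 < 0.
Newton–Raphson from ψ₁ = 0.5:
  ψ₁ = 0.500: g = -0.0477, g' = -0.750 → ψ₁ = 0.436
  ψ₁ = 0.436: g = -0.0007, g' = -0.732 → ψ₁ = 0.435
Converged at ψ₁ = 0.435.
Drum-1 compositions:
  diethyl ether: x = 0.113, y = 0.326
  n-pentane: x = 0.105, y = 0.236
  acetone: x = 0.204, y = 0.259
  toluene: x = 0.578, y = 0.179
Drum-2 feed = drum-1 liquid: z₂ = (0.1133, 0.1052, 0.2040, 0.5775).
Drum 2:
Let ψ₂ = V/F and solve Σ zᵢ(Kᵢ−1)/(1+ψ₂(Kᵢ−1)) = 0.
Feasibility: ΣzᵢKᵢ = 1.571, Σzᵢ/Kᵢ = 1.336 — both > 1, two phases present.
Newton iteration, ψ₂⁰ = 0.5:
  ψ₂ = 0.500: g = 0.0015, g' = -0.675 → ψ₂ = 0.502
Converged at ψ₂ = 0.502.
  diethyl ether: x = 0.041, y = 0.185
  n-pentane: x = 0.046, y = 0.163
  acetone: x = 0.136, y = 0.271
  toluene: x = 0.776, y = 0.380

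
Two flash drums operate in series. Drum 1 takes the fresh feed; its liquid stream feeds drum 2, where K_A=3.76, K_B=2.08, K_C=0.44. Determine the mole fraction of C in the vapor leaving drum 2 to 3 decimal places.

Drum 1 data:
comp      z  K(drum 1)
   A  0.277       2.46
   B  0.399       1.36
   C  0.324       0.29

Drum 1:
Material balance + equilibrium reduce to Σ zᵢ(Kᵢ−1)/(1+ψ₁(Kᵢ−1)) = 0.
g(0) = ΣzᵢKᵢ − 1 = 0.318 and g(1) = 1 − Σzᵢ/Kᵢ = -0.523, so a root lies in (0, 1).
Newton iteration, ψ₁⁰ = 0.64:
  ψ₁ = 0.640: g = -0.0958, g' = -0.741 → ψ₁ = 0.511
  ψ₁ = 0.511: g = -0.0078, g' = -0.633 → ψ₁ = 0.498
Converged at ψ₁ = 0.498.
Drum-1 compositions:
  A: x = 0.160, y = 0.394
  B: x = 0.338, y = 0.460
  C: x = 0.501, y = 0.145
Drum-2 feed = drum-1 liquid: z₂ = (0.1604, 0.3383, 0.5013).
Drum 2:
Let ψ₂ = V/F and solve Σ zᵢ(Kᵢ−1)/(1+ψ₂(Kᵢ−1)) = 0.
Check two-phase: ΣzᵢKᵢ = 1.527 > 1 and Σzᵢ/Kᵢ = 1.345 > 1, so g(0) = 0.527 > 0 and g(1) = -0.345 < 0.
Newton–Raphson from ψ₂ = 0.43:
  ψ₂ = 0.430: g = 0.0821, g' = -0.712 → ψ₂ = 0.545
  ψ₂ = 0.545: g = 0.0025, g' = -0.677 → ψ₂ = 0.549
Converged at ψ₂ = 0.549.
  A: x = 0.064, y = 0.240
  B: x = 0.212, y = 0.442
  C: x = 0.724, y = 0.318

y_C (drum 2) = 0.318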